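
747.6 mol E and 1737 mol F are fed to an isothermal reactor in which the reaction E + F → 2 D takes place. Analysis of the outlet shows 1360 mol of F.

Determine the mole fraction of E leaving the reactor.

0.149

For F: n = n₀ − 1ξ → 1360 = 1737 − 1ξ, giving ξ = 377 mol.
Outlet amounts (n = n₀ + ν ξ):
  E: 747.6 − 1(377) = 370.6
  F: 1737 − 1(377) = 1360
  D: 0 + 2(377) = 754
Total out = 2485 mol; y_E = 370.6 / 2485 = 0.1492.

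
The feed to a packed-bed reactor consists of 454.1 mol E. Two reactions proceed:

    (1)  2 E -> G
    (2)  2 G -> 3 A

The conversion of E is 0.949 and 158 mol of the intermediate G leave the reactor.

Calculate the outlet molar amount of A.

Conversion of E: E consumed = 2ξ₁ = 0.949 × 454.1 → ξ₁ = 215.5 mol.
G balance: n_G = 0 + 1ξ₁ − 2ξ₂ = 158 → ξ₂ = (1·215.5 − 158)/2 = 28.74 mol.
Outlet amounts (n = n₀ + Σ ν·ξ):
  E: 454.1 − 2(215.5) = 23.16
  G: 0 + 1(215.5) − 2(28.74) = 158
  A: 0 + 3(28.74) = 86.21

86.2 mol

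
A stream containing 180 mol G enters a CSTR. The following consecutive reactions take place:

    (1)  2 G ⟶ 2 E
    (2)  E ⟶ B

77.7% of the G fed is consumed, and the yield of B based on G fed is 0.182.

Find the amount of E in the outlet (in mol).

Conversion of G: G consumed = 2ξ₁ = 0.777 × 180 → ξ₁ = 69.93 mol.
Yield of B: 1ξ₂ / 180 = 0.182 → ξ₂ = 32.76 mol.
Outlet amounts (n = n₀ + Σ ν·ξ):
  G: 180 − 2(69.93) = 40.14
  E: 0 + 2(69.93) − 1(32.76) = 107.1
  B: 0 + 1(32.76) = 32.76

107 mol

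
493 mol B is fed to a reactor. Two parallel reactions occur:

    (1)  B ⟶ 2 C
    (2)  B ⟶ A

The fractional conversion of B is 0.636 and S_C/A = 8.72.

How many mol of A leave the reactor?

58.5 mol

Conversion of B: B consumed = 0.636 × 493 = 313.5 mol = 1ξ₁ + 1ξ₂.
Selectivity: 2ξ₁ / (1ξ₂) = 8.72 → ξ₁ = 4.36 ξ₂.
Substitute: (1·4.36 + 1) ξ₂ = 313.5 → ξ₂ = 58.5 mol, ξ₁ = 255.1 mol.
Outlet amounts (n = n₀ + Σ ν·ξ):
  B: 493 − 1(255.1) − 1(58.5) = 179.5
  C: 0 + 2(255.1) = 510.1
  A: 0 + 1(58.5) = 58.5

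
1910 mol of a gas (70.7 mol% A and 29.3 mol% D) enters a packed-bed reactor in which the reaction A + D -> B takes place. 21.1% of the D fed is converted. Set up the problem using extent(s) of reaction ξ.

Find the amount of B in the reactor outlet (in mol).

D reacted = 0.211 × 559.6 = 118.1 mol; ν_D = −1, so ξ = 118.1/1 = 118.1 mol.
Outlet amounts (n = n₀ + ν ξ):
  A: 1350 − 1(118.1) = 1232
  D: 559.6 − 1(118.1) = 441.5
  B: 0 + 1(118.1) = 118.1

118 mol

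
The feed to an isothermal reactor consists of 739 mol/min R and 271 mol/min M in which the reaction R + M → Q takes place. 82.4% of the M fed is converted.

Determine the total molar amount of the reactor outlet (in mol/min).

M reacted = 0.824 × 271 = 223.3 mol/min; ν_M = −1, so ξ = 223.3/1 = 223.3 mol/min.
Outlet amounts (n = n₀ + ν ξ):
  R: 739 − 1(223.3) = 515.7
  M: 271 − 1(223.3) = 47.7
  Q: 0 + 1(223.3) = 223.3
Total out = 515.7 + 47.7 + 223.3 = 786.7 mol/min.

787 mol/min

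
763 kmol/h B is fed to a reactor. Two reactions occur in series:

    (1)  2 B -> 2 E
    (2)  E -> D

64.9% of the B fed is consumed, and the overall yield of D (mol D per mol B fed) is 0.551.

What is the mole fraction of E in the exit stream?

Conversion of B: B consumed = 2ξ₁ = 0.649 × 763 → ξ₁ = 247.6 kmol/h.
Yield of D: 1ξ₂ / 763 = 0.551 → ξ₂ = 420.4 kmol/h.
Outlet amounts (n = n₀ + Σ ν·ξ):
  B: 763 − 2(247.6) = 267.8
  E: 0 + 2(247.6) − 1(420.4) = 74.77
  D: 0 + 1(420.4) = 420.4
Total out = 763 kmol/h; y_E = 74.77 / 763 = 0.098.

0.098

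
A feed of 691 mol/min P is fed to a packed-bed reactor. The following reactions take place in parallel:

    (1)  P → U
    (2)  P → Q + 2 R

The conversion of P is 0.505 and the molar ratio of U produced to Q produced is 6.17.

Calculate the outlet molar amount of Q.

Conversion of P: P consumed = 0.505 × 691 = 349 mol/min = 1ξ₁ + 1ξ₂.
Selectivity: 1ξ₁ / (1ξ₂) = 6.17 → ξ₁ = 6.17 ξ₂.
Substitute: (1·6.17 + 1) ξ₂ = 349 → ξ₂ = 48.67 mol/min, ξ₁ = 300.3 mol/min.
Outlet amounts (n = n₀ + Σ ν·ξ):
  P: 691 − 1(300.3) − 1(48.67) = 342
  U: 0 + 1(300.3) = 300.3
  Q: 0 + 1(48.67) = 48.67
  R: 0 + 2(48.67) = 97.34

48.7 mol/min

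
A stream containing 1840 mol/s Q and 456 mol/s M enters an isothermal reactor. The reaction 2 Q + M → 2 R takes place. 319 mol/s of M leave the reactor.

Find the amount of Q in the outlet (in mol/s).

1570 mol/s

For M: n = n₀ − 1ξ → 319 = 456 − 1ξ, giving ξ = 137 mol/s.
Outlet amounts (n = n₀ + ν ξ):
  Q: 1840 − 2(137) = 1566
  M: 456 − 1(137) = 319
  R: 0 + 2(137) = 274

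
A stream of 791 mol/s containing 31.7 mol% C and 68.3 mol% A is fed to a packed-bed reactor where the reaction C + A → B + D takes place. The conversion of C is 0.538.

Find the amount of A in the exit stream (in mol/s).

C reacted = 0.538 × 250.7 = 134.9 mol/s; ν_C = −1, so ξ = 134.9/1 = 134.9 mol/s.
Outlet amounts (n = n₀ + ν ξ):
  C: 250.7 − 1(134.9) = 115.8
  A: 540.3 − 1(134.9) = 405.4
  B: 0 + 1(134.9) = 134.9
  D: 0 + 1(134.9) = 134.9

405 mol/s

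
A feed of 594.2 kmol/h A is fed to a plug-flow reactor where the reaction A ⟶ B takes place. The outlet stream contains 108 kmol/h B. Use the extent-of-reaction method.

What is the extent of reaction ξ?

For B: n = n₀ + 1ξ → 108 = 0 + 1ξ, giving ξ = 108 kmol/h.
Outlet amounts (n = n₀ + ν ξ):
  A: 594.2 − 1(108) = 486.2
  B: 0 + 1(108) = 108

ξ = 108 kmol/h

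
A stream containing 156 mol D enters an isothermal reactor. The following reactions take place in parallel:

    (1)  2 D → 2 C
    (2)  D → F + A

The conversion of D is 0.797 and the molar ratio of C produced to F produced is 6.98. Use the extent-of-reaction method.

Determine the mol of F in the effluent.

15.6 mol

Conversion of D: D consumed = 0.797 × 156 = 124.3 mol = 2ξ₁ + 1ξ₂.
Selectivity: 2ξ₁ / (1ξ₂) = 6.98 → ξ₁ = 3.49 ξ₂.
Substitute: (2·3.49 + 1) ξ₂ = 124.3 → ξ₂ = 15.58 mol, ξ₁ = 54.38 mol.
Outlet amounts (n = n₀ + Σ ν·ξ):
  D: 156 − 2(54.38) − 1(15.58) = 31.67
  C: 0 + 2(54.38) = 108.8
  F: 0 + 1(15.58) = 15.58
  A: 0 + 1(15.58) = 15.58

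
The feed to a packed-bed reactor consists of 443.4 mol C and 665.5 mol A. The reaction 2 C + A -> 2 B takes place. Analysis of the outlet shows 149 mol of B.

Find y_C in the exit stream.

For B: n = n₀ + 2ξ → 149 = 0 + 2ξ, giving ξ = 74.5 mol.
Outlet amounts (n = n₀ + ν ξ):
  C: 443.4 − 2(74.5) = 294.4
  A: 665.5 − 1(74.5) = 591
  B: 0 + 2(74.5) = 149
Total out = 1034 mol; y_C = 294.4 / 1034 = 0.2846.

0.285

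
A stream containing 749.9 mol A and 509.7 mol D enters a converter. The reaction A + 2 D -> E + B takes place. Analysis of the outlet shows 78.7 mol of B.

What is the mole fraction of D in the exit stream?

For B: n = n₀ + 1ξ → 78.7 = 0 + 1ξ, giving ξ = 78.7 mol.
Outlet amounts (n = n₀ + ν ξ):
  A: 749.9 − 1(78.7) = 671.2
  D: 509.7 − 2(78.7) = 352.3
  E: 0 + 1(78.7) = 78.7
  B: 0 + 1(78.7) = 78.7
Total out = 1181 mol; y_D = 352.3 / 1181 = 0.2983.

0.298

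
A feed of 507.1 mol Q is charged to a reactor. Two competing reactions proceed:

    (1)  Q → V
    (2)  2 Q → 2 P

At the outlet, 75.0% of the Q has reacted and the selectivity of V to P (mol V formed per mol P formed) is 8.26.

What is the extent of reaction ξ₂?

ξ₂ = 20.5 mol

Conversion of Q: Q consumed = 0.75 × 507.1 = 380.3 mol = 1ξ₁ + 2ξ₂.
Selectivity: 1ξ₁ / (2ξ₂) = 8.26 → ξ₁ = 16.52 ξ₂.
Substitute: (1·16.52 + 2) ξ₂ = 380.3 → ξ₂ = 20.54 mol, ξ₁ = 339.3 mol.
Outlet amounts (n = n₀ + Σ ν·ξ):
  Q: 507.1 − 1(339.3) − 2(20.54) = 126.8
  V: 0 + 1(339.3) = 339.3
  P: 0 + 2(20.54) = 41.07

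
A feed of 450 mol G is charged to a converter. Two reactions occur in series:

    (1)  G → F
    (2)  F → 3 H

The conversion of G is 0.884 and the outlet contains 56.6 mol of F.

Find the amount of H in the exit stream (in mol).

1020 mol

Conversion of G: G consumed = 1ξ₁ = 0.884 × 450 → ξ₁ = 397.8 mol.
F balance: n_F = 0 + 1ξ₁ − 1ξ₂ = 56.6 → ξ₂ = (1·397.8 − 56.6)/1 = 341.2 mol.
Outlet amounts (n = n₀ + Σ ν·ξ):
  G: 450 − 1(397.8) = 52.2
  F: 0 + 1(397.8) − 1(341.2) = 56.6
  H: 0 + 3(341.2) = 1024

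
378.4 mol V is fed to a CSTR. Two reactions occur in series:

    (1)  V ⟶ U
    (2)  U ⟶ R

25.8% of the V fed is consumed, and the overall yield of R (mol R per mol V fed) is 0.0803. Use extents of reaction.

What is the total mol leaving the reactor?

Conversion of V: V consumed = 1ξ₁ = 0.258 × 378.4 → ξ₁ = 97.63 mol.
Yield of R: 1ξ₂ / 378.4 = 0.0803 → ξ₂ = 30.39 mol.
Outlet amounts (n = n₀ + Σ ν·ξ):
  V: 378.4 − 1(97.63) = 280.8
  U: 0 + 1(97.63) − 1(30.39) = 67.24
  R: 0 + 1(30.39) = 30.39
Total out = 280.8 + 67.24 + 30.39 = 378.4 mol.

378 mol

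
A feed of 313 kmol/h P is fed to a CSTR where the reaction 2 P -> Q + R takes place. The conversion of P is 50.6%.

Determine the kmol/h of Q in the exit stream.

79.2 kmol/h

P reacted = 0.506 × 313 = 158.4 kmol/h; ν_P = −2, so ξ = 158.4/2 = 79.19 kmol/h.
Outlet amounts (n = n₀ + ν ξ):
  P: 313 − 2(79.19) = 154.6
  Q: 0 + 1(79.19) = 79.19
  R: 0 + 1(79.19) = 79.19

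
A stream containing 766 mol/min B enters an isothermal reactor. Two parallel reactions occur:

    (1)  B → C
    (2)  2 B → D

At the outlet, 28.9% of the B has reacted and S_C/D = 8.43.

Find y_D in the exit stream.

Conversion of B: B consumed = 0.289 × 766 = 221.4 mol/min = 1ξ₁ + 2ξ₂.
Selectivity: 1ξ₁ / (1ξ₂) = 8.43 → ξ₁ = 8.43 ξ₂.
Substitute: (1·8.43 + 2) ξ₂ = 221.4 → ξ₂ = 21.22 mol/min, ξ₁ = 178.9 mol/min.
Outlet amounts (n = n₀ + Σ ν·ξ):
  B: 766 − 1(178.9) − 2(21.22) = 544.6
  C: 0 + 1(178.9) = 178.9
  D: 0 + 1(21.22) = 21.22
Total out = 744.8 mol/min; y_D = 21.22 / 744.8 = 0.0285.

0.0285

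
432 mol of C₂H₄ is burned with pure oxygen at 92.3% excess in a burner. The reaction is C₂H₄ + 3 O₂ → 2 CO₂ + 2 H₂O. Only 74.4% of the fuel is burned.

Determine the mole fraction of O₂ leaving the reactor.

Stoichiometric O₂ = 3 × 432 = 1296 mol; O₂ fed = 1296 × 1.923 = 2492 mol.
Fuel reacted = 0.744 × 432 → ξ = 321.4 mol.
Outlet (n = n₀ + ν ξ):
  C₂H₄: 432 − 1(321.4) = 110.6
  O₂: 2492 − 3(321.4) = 1528
  CO₂: 0 + 2(321.4) = 642.8
  H₂O: 0 + 2(321.4) = 642.8
Total out = 2924 mol; y_O₂ = 1528 / 2924 = 0.5225.

0.523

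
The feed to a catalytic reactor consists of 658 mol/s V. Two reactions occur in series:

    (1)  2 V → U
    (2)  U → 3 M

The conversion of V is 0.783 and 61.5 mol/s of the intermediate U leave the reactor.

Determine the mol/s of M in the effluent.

588 mol/s

Conversion of V: V consumed = 2ξ₁ = 0.783 × 658 → ξ₁ = 257.6 mol/s.
U balance: n_U = 0 + 1ξ₁ − 1ξ₂ = 61.5 → ξ₂ = (1·257.6 − 61.5)/1 = 196.1 mol/s.
Outlet amounts (n = n₀ + Σ ν·ξ):
  V: 658 − 2(257.6) = 142.8
  U: 0 + 1(257.6) − 1(196.1) = 61.5
  M: 0 + 3(196.1) = 588.3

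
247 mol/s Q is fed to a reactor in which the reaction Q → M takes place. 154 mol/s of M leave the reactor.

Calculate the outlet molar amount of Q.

93 mol/s

For M: n = n₀ + 1ξ → 154 = 0 + 1ξ, giving ξ = 154 mol/s.
Outlet amounts (n = n₀ + ν ξ):
  Q: 247 − 1(154) = 93
  M: 0 + 1(154) = 154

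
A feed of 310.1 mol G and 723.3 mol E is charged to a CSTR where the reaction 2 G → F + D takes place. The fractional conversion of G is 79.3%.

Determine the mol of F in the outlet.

123 mol

G reacted = 0.793 × 310.1 = 245.9 mol; ν_G = −2, so ξ = 245.9/2 = 123 mol.
Outlet amounts (n = n₀ + ν ξ):
  G: 310.1 − 2(123) = 64.19
  F: 0 + 1(123) = 123
  D: 0 + 1(123) = 123
  E: 723.3 (inert)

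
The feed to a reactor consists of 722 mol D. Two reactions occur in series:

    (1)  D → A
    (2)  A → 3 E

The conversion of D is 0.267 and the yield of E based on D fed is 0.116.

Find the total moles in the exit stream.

778 mol

Conversion of D: D consumed = 1ξ₁ = 0.267 × 722 → ξ₁ = 192.8 mol.
Yield of E: 3ξ₂ / 722 = 0.116 → ξ₂ = 27.92 mol.
Outlet amounts (n = n₀ + Σ ν·ξ):
  D: 722 − 1(192.8) = 529.2
  A: 0 + 1(192.8) − 1(27.92) = 164.9
  E: 0 + 3(27.92) = 83.75
Total out = 529.2 + 164.9 + 83.75 = 777.8 mol.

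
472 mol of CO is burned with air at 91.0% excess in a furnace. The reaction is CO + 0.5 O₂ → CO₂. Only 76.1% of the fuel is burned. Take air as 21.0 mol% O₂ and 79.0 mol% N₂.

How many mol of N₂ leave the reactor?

Stoichiometric O₂ = 0.5 × 472 = 236 mol; O₂ fed = 236 × 1.910 = 450.8 mol.
N₂ fed = 450.8 × 79/21 = 1696 mol.
Fuel reacted = 0.761 × 472 → ξ = 359.2 mol.
Outlet (n = n₀ + ν ξ):
  CO: 472 − 1(359.2) = 112.8
  O₂: 450.8 − 0.5(359.2) = 271.2
  N₂: 1696 (inert)
  CO₂: 0 + 1(359.2) = 359.2

1700 mol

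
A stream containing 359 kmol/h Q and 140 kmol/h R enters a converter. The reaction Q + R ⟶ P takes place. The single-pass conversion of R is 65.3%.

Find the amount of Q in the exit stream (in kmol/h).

268 kmol/h

R reacted = 0.653 × 140 = 91.42 kmol/h; ν_R = −1, so ξ = 91.42/1 = 91.42 kmol/h.
Outlet amounts (n = n₀ + ν ξ):
  Q: 359 − 1(91.42) = 267.6
  R: 140 − 1(91.42) = 48.58
  P: 0 + 1(91.42) = 91.42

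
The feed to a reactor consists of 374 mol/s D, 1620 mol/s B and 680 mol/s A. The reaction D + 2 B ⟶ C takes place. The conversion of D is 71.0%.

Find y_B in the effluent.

D reacted = 0.71 × 374 = 265.5 mol/s; ν_D = −1, so ξ = 265.5/1 = 265.5 mol/s.
Outlet amounts (n = n₀ + ν ξ):
  D: 374 − 1(265.5) = 108.5
  B: 1620 − 2(265.5) = 1089
  C: 0 + 1(265.5) = 265.5
  A: 680 (inert)
Total out = 2143 mol/s; y_B = 1089 / 2143 = 0.5081.

0.508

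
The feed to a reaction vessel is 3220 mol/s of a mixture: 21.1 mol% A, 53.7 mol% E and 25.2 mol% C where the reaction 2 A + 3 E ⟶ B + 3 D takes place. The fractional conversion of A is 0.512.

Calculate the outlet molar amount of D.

522 mol/s

A reacted = 0.512 × 679.4 = 347.9 mol/s; ν_A = −2, so ξ = 347.9/2 = 173.9 mol/s.
Outlet amounts (n = n₀ + ν ξ):
  A: 679.4 − 2(173.9) = 331.6
  E: 1729 − 3(173.9) = 1207
  B: 0 + 1(173.9) = 173.9
  D: 0 + 3(173.9) = 521.8
  C: 811.4 (inert)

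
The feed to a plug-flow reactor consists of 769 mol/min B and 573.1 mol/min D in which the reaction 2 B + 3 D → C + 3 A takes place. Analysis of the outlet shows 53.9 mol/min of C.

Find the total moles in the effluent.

1290 mol/min

For C: n = n₀ + 1ξ → 53.9 = 0 + 1ξ, giving ξ = 53.9 mol/min.
Outlet amounts (n = n₀ + ν ξ):
  B: 769 − 2(53.9) = 661.2
  D: 573.1 − 3(53.9) = 411.4
  C: 0 + 1(53.9) = 53.9
  A: 0 + 3(53.9) = 161.7
Total out = 661.2 + 411.4 + 53.9 + 161.7 = 1288 mol/min.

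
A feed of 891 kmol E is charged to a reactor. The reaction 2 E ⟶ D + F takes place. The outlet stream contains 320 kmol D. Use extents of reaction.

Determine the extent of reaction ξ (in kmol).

ξ = 320 kmol

For D: n = n₀ + 1ξ → 320 = 0 + 1ξ, giving ξ = 320 kmol.
Outlet amounts (n = n₀ + ν ξ):
  E: 891 − 2(320) = 251
  D: 0 + 1(320) = 320
  F: 0 + 1(320) = 320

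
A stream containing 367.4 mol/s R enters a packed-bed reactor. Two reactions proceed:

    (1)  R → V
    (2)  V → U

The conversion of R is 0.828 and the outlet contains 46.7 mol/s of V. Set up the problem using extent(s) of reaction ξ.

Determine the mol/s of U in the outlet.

258 mol/s

Conversion of R: R consumed = 1ξ₁ = 0.828 × 367.4 → ξ₁ = 304.2 mol/s.
V balance: n_V = 0 + 1ξ₁ − 1ξ₂ = 46.7 → ξ₂ = (1·304.2 − 46.7)/1 = 257.5 mol/s.
Outlet amounts (n = n₀ + Σ ν·ξ):
  R: 367.4 − 1(304.2) = 63.19
  V: 0 + 1(304.2) − 1(257.5) = 46.7
  U: 0 + 1(257.5) = 257.5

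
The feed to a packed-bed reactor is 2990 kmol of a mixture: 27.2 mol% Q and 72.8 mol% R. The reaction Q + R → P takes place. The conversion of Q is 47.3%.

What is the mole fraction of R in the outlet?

0.688

Q reacted = 0.473 × 813.3 = 384.7 kmol; ν_Q = −1, so ξ = 384.7/1 = 384.7 kmol.
Outlet amounts (n = n₀ + ν ξ):
  Q: 813.3 − 1(384.7) = 428.6
  R: 2177 − 1(384.7) = 1792
  P: 0 + 1(384.7) = 384.7
Total out = 2605 kmol; y_R = 1792 / 2605 = 0.6878.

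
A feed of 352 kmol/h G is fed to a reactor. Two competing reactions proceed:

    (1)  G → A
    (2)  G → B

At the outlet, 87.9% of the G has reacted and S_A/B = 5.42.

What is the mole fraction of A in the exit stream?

Conversion of G: G consumed = 0.879 × 352 = 309.4 kmol/h = 1ξ₁ + 1ξ₂.
Selectivity: 1ξ₁ / (1ξ₂) = 5.42 → ξ₁ = 5.42 ξ₂.
Substitute: (1·5.42 + 1) ξ₂ = 309.4 → ξ₂ = 48.19 kmol/h, ξ₁ = 261.2 kmol/h.
Outlet amounts (n = n₀ + Σ ν·ξ):
  G: 352 − 1(261.2) − 1(48.19) = 42.59
  A: 0 + 1(261.2) = 261.2
  B: 0 + 1(48.19) = 48.19
Total out = 352 kmol/h; y_A = 261.2 / 352 = 0.7421.

0.742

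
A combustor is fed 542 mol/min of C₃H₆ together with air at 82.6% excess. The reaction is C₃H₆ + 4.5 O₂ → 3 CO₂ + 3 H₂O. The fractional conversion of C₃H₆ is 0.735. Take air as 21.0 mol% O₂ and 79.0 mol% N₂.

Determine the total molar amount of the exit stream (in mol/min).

21900 mol/min

Stoichiometric O₂ = 4.5 × 542 = 2439 mol/min; O₂ fed = 2439 × 1.826 = 4454 mol/min.
N₂ fed = 4454 × 79/21 = 16750 mol/min.
Fuel reacted = 0.735 × 542 → ξ = 398.4 mol/min.
Outlet (n = n₀ + ν ξ):
  C₃H₆: 542 − 1(398.4) = 143.6
  O₂: 4454 − 4.5(398.4) = 2661
  N₂: 16750 (inert)
  CO₂: 0 + 3(398.4) = 1195
  H₂O: 0 + 3(398.4) = 1195
Total out = 143.6 + 2661 + 16750 + 1195 + 1195 = 21950 mol/min.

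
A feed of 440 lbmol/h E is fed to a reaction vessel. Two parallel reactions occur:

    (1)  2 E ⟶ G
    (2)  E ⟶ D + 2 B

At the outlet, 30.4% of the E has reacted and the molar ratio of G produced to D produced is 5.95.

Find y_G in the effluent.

Conversion of E: E consumed = 0.304 × 440 = 133.8 lbmol/h = 2ξ₁ + 1ξ₂.
Selectivity: 1ξ₁ / (1ξ₂) = 5.95 → ξ₁ = 5.95 ξ₂.
Substitute: (2·5.95 + 1) ξ₂ = 133.8 → ξ₂ = 10.37 lbmol/h, ξ₁ = 61.7 lbmol/h.
Outlet amounts (n = n₀ + Σ ν·ξ):
  E: 440 − 2(61.7) − 1(10.37) = 306.2
  G: 0 + 1(61.7) = 61.7
  D: 0 + 1(10.37) = 10.37
  B: 0 + 2(10.37) = 20.74
Total out = 399 lbmol/h; y_G = 61.7 / 399 = 0.1546.

0.155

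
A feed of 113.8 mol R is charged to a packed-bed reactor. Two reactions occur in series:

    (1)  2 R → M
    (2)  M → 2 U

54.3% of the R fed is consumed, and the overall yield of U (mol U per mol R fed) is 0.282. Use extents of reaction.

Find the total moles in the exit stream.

Conversion of R: R consumed = 2ξ₁ = 0.543 × 113.8 → ξ₁ = 30.9 mol.
Yield of U: 2ξ₂ / 113.8 = 0.282 → ξ₂ = 16.05 mol.
Outlet amounts (n = n₀ + Σ ν·ξ):
  R: 113.8 − 2(30.9) = 52.01
  M: 0 + 1(30.9) − 1(16.05) = 14.85
  U: 0 + 2(16.05) = 32.09
Total out = 52.01 + 14.85 + 32.09 = 98.95 mol.

98.9 mol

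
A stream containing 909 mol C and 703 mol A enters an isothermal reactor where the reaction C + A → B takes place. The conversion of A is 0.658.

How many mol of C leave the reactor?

446 mol

A reacted = 0.658 × 703 = 462.6 mol; ν_A = −1, so ξ = 462.6/1 = 462.6 mol.
Outlet amounts (n = n₀ + ν ξ):
  C: 909 − 1(462.6) = 446.4
  A: 703 − 1(462.6) = 240.4
  B: 0 + 1(462.6) = 462.6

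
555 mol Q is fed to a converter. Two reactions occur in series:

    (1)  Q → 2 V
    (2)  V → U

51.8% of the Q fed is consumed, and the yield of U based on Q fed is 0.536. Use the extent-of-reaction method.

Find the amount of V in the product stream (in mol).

278 mol

Conversion of Q: Q consumed = 1ξ₁ = 0.518 × 555 → ξ₁ = 287.5 mol.
Yield of U: 1ξ₂ / 555 = 0.536 → ξ₂ = 297.5 mol.
Outlet amounts (n = n₀ + Σ ν·ξ):
  Q: 555 − 1(287.5) = 267.5
  V: 0 + 2(287.5) − 1(297.5) = 277.5
  U: 0 + 1(297.5) = 297.5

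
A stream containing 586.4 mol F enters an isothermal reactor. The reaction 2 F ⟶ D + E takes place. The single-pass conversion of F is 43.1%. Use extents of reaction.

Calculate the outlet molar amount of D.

126 mol

F reacted = 0.431 × 586.4 = 252.7 mol; ν_F = −2, so ξ = 252.7/2 = 126.4 mol.
Outlet amounts (n = n₀ + ν ξ):
  F: 586.4 − 2(126.4) = 333.7
  D: 0 + 1(126.4) = 126.4
  E: 0 + 1(126.4) = 126.4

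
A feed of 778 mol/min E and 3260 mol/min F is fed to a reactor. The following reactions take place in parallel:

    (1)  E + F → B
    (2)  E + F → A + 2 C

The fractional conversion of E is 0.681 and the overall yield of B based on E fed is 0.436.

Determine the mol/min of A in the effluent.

191 mol/min

Yield of B: 1ξ₁ / 778 = 0.436 → ξ₁ = 339.2 mol/min.
Conversion of E: 1ξ₁ + 1ξ₂ = 0.681 × 778 = 529.8 → ξ₂ = 190.6 mol/min.
Outlet amounts (n = n₀ + Σ ν·ξ):
  E: 778 − 1(339.2) − 1(190.6) = 248.2
  F: 3260 − 1(339.2) − 1(190.6) = 2730
  B: 0 + 1(339.2) = 339.2
  A: 0 + 1(190.6) = 190.6
  C: 0 + 2(190.6) = 381.2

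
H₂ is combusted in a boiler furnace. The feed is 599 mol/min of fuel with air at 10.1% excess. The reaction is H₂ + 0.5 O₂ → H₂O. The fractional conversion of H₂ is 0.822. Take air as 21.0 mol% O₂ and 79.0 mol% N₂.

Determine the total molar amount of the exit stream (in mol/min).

1920 mol/min

Stoichiometric O₂ = 0.5 × 599 = 299.5 mol/min; O₂ fed = 299.5 × 1.101 = 329.7 mol/min.
N₂ fed = 329.7 × 79/21 = 1240 mol/min.
Fuel reacted = 0.822 × 599 → ξ = 492.4 mol/min.
Outlet (n = n₀ + ν ξ):
  H₂: 599 − 1(492.4) = 106.6
  O₂: 329.7 − 0.5(492.4) = 83.56
  N₂: 1240 (inert)
  H₂O: 0 + 1(492.4) = 492.4
Total out = 106.6 + 83.56 + 1240 + 492.4 = 1923 mol/min.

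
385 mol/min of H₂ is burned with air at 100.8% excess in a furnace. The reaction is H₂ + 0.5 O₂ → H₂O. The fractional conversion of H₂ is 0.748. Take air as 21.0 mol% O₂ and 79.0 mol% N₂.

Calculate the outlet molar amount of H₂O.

Stoichiometric O₂ = 0.5 × 385 = 192.5 mol/min; O₂ fed = 192.5 × 2.008 = 386.5 mol/min.
N₂ fed = 386.5 × 79/21 = 1454 mol/min.
Fuel reacted = 0.748 × 385 → ξ = 288 mol/min.
Outlet (n = n₀ + ν ξ):
  H₂: 385 − 1(288) = 97.02
  O₂: 386.5 − 0.5(288) = 242.6
  N₂: 1454 (inert)
  H₂O: 0 + 1(288) = 288

288 mol/min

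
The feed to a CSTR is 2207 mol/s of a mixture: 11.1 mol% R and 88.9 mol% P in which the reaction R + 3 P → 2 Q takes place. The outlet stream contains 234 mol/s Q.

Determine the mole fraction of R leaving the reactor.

For Q: n = n₀ + 2ξ → 234 = 0 + 2ξ, giving ξ = 117 mol/s.
Outlet amounts (n = n₀ + ν ξ):
  R: 245 − 1(117) = 128
  P: 1962 − 3(117) = 1611
  Q: 0 + 2(117) = 234
Total out = 1973 mol/s; y_R = 128 / 1973 = 0.06486.

0.0649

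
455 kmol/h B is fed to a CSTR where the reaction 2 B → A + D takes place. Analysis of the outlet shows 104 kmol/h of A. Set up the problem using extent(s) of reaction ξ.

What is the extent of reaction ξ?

ξ = 104 kmol/h

For A: n = n₀ + 1ξ → 104 = 0 + 1ξ, giving ξ = 104 kmol/h.
Outlet amounts (n = n₀ + ν ξ):
  B: 455 − 2(104) = 247
  A: 0 + 1(104) = 104
  D: 0 + 1(104) = 104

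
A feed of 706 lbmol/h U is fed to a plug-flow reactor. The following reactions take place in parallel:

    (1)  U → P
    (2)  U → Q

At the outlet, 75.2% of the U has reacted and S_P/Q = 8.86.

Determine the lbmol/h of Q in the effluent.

53.8 lbmol/h

Conversion of U: U consumed = 0.752 × 706 = 530.9 lbmol/h = 1ξ₁ + 1ξ₂.
Selectivity: 1ξ₁ / (1ξ₂) = 8.86 → ξ₁ = 8.86 ξ₂.
Substitute: (1·8.86 + 1) ξ₂ = 530.9 → ξ₂ = 53.85 lbmol/h, ξ₁ = 477.1 lbmol/h.
Outlet amounts (n = n₀ + Σ ν·ξ):
  U: 706 − 1(477.1) − 1(53.85) = 175.1
  P: 0 + 1(477.1) = 477.1
  Q: 0 + 1(53.85) = 53.85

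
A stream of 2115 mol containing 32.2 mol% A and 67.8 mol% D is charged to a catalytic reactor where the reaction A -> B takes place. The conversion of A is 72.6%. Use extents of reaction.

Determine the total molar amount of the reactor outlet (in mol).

A reacted = 0.726 × 681 = 494.4 mol; ν_A = −1, so ξ = 494.4/1 = 494.4 mol.
Outlet amounts (n = n₀ + ν ξ):
  A: 681 − 1(494.4) = 186.6
  B: 0 + 1(494.4) = 494.4
  D: 1434 (inert)
Total out = 186.6 + 494.4 + 1434 = 2115 mol.

2120 mol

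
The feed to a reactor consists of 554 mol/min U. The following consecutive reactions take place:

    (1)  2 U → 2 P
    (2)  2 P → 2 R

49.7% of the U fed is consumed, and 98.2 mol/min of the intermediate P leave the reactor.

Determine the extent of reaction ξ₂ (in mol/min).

ξ₂ = 88.6 mol/min

Conversion of U: U consumed = 2ξ₁ = 0.497 × 554 → ξ₁ = 137.7 mol/min.
P balance: n_P = 0 + 2ξ₁ − 2ξ₂ = 98.2 → ξ₂ = (2·137.7 − 98.2)/2 = 88.57 mol/min.
Outlet amounts (n = n₀ + Σ ν·ξ):
  U: 554 − 2(137.7) = 278.7
  P: 0 + 2(137.7) − 2(88.57) = 98.2
  R: 0 + 2(88.57) = 177.1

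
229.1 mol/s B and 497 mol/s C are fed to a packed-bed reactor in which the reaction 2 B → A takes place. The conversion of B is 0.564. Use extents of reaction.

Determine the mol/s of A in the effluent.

B reacted = 0.564 × 229.1 = 129.2 mol/s; ν_B = −2, so ξ = 129.2/2 = 64.61 mol/s.
Outlet amounts (n = n₀ + ν ξ):
  B: 229.1 − 2(64.61) = 99.89
  A: 0 + 1(64.61) = 64.61
  C: 497 (inert)

64.6 mol/s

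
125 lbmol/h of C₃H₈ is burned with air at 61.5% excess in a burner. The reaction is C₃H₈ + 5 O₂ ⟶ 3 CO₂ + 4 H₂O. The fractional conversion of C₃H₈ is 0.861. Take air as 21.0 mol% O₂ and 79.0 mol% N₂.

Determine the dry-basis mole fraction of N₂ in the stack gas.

Stoichiometric O₂ = 5 × 125 = 625 lbmol/h; O₂ fed = 625 × 1.615 = 1009 lbmol/h.
N₂ fed = 1009 × 79/21 = 3797 lbmol/h.
Fuel reacted = 0.861 × 125 → ξ = 107.6 lbmol/h.
Outlet (n = n₀ + ν ξ):
  C₃H₈: 125 − 1(107.6) = 17.38
  O₂: 1009 − 5(107.6) = 471.2
  N₂: 3797 (inert)
  CO₂: 0 + 3(107.6) = 322.9
  H₂O: 0 + 4(107.6) = 430.5
Dry total = 4609 lbmol/h; y_N₂ (dry) = 3797 / 4609 = 0.8239.

0.824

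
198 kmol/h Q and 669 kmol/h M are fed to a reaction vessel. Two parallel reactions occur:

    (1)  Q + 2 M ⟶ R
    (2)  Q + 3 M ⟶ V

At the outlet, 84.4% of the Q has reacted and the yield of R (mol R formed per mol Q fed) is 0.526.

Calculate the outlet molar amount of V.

63 kmol/h

Yield of R: 1ξ₁ / 198 = 0.526 → ξ₁ = 104.1 kmol/h.
Conversion of Q: 1ξ₁ + 1ξ₂ = 0.844 × 198 = 167.1 → ξ₂ = 62.96 kmol/h.
Outlet amounts (n = n₀ + Σ ν·ξ):
  Q: 198 − 1(104.1) − 1(62.96) = 30.89
  M: 669 − 2(104.1) − 3(62.96) = 271.8
  R: 0 + 1(104.1) = 104.1
  V: 0 + 1(62.96) = 62.96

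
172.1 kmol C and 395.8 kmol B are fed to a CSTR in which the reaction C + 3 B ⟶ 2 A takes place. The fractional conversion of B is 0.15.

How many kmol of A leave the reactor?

B reacted = 0.15 × 395.8 = 59.37 kmol; ν_B = −3, so ξ = 59.37/3 = 19.79 kmol.
Outlet amounts (n = n₀ + ν ξ):
  C: 172.1 − 1(19.79) = 152.3
  B: 395.8 − 3(19.79) = 336.4
  A: 0 + 2(19.79) = 39.58

39.6 kmol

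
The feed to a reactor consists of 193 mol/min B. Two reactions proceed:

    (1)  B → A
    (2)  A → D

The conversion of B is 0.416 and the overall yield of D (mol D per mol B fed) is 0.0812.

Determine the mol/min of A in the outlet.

64.6 mol/min

Conversion of B: B consumed = 1ξ₁ = 0.416 × 193 → ξ₁ = 80.29 mol/min.
Yield of D: 1ξ₂ / 193 = 0.0812 → ξ₂ = 15.67 mol/min.
Outlet amounts (n = n₀ + Σ ν·ξ):
  B: 193 − 1(80.29) = 112.7
  A: 0 + 1(80.29) − 1(15.67) = 64.62
  D: 0 + 1(15.67) = 15.67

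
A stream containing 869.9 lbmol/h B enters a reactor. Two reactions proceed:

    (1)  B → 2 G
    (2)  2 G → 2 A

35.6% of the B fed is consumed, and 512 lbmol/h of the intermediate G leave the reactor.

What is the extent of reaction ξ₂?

ξ₂ = 53.7 lbmol/h

Conversion of B: B consumed = 1ξ₁ = 0.356 × 869.9 → ξ₁ = 309.7 lbmol/h.
G balance: n_G = 0 + 2ξ₁ − 2ξ₂ = 512 → ξ₂ = (2·309.7 − 512)/2 = 53.68 lbmol/h.
Outlet amounts (n = n₀ + Σ ν·ξ):
  B: 869.9 − 1(309.7) = 560.2
  G: 0 + 2(309.7) − 2(53.68) = 512
  A: 0 + 2(53.68) = 107.4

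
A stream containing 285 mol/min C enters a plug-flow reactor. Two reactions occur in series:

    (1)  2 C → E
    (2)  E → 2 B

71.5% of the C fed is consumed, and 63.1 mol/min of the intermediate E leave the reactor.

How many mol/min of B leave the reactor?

Conversion of C: C consumed = 2ξ₁ = 0.715 × 285 → ξ₁ = 101.9 mol/min.
E balance: n_E = 0 + 1ξ₁ − 1ξ₂ = 63.1 → ξ₂ = (1·101.9 − 63.1)/1 = 38.79 mol/min.
Outlet amounts (n = n₀ + Σ ν·ξ):
  C: 285 − 2(101.9) = 81.23
  E: 0 + 1(101.9) − 1(38.79) = 63.1
  B: 0 + 2(38.79) = 77.57

77.6 mol/min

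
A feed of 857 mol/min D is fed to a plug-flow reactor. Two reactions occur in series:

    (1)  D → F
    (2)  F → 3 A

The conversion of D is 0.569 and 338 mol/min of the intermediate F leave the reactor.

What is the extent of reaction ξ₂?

ξ₂ = 150 mol/min

Conversion of D: D consumed = 1ξ₁ = 0.569 × 857 → ξ₁ = 487.6 mol/min.
F balance: n_F = 0 + 1ξ₁ − 1ξ₂ = 338 → ξ₂ = (1·487.6 − 338)/1 = 149.6 mol/min.
Outlet amounts (n = n₀ + Σ ν·ξ):
  D: 857 − 1(487.6) = 369.4
  F: 0 + 1(487.6) − 1(149.6) = 338
  A: 0 + 3(149.6) = 448.9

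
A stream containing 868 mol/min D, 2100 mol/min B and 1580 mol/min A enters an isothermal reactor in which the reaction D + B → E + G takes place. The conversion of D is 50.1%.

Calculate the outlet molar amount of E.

D reacted = 0.501 × 868 = 434.9 mol/min; ν_D = −1, so ξ = 434.9/1 = 434.9 mol/min.
Outlet amounts (n = n₀ + ν ξ):
  D: 868 − 1(434.9) = 433.1
  B: 2100 − 1(434.9) = 1665
  E: 0 + 1(434.9) = 434.9
  G: 0 + 1(434.9) = 434.9
  A: 1580 (inert)

435 mol/min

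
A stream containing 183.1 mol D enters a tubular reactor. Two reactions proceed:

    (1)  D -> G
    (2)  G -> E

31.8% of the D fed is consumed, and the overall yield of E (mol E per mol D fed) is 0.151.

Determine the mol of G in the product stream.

30.6 mol

Conversion of D: D consumed = 1ξ₁ = 0.318 × 183.1 → ξ₁ = 58.23 mol.
Yield of E: 1ξ₂ / 183.1 = 0.151 → ξ₂ = 27.65 mol.
Outlet amounts (n = n₀ + Σ ν·ξ):
  D: 183.1 − 1(58.23) = 124.9
  G: 0 + 1(58.23) − 1(27.65) = 30.58
  E: 0 + 1(27.65) = 27.65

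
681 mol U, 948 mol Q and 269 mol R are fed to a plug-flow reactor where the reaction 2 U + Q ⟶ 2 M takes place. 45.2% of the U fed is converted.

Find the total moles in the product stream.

1740 mol

U reacted = 0.452 × 681 = 307.8 mol; ν_U = −2, so ξ = 307.8/2 = 153.9 mol.
Outlet amounts (n = n₀ + ν ξ):
  U: 681 − 2(153.9) = 373.2
  Q: 948 − 1(153.9) = 794.1
  M: 0 + 2(153.9) = 307.8
  R: 269 (inert)
Total out = 373.2 + 794.1 + 307.8 + 269 = 1744 mol.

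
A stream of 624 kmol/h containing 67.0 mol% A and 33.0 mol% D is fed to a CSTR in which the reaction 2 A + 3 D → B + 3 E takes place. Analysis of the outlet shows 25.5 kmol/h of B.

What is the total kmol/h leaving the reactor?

598 kmol/h

For B: n = n₀ + 1ξ → 25.5 = 0 + 1ξ, giving ξ = 25.5 kmol/h.
Outlet amounts (n = n₀ + ν ξ):
  A: 418.1 − 2(25.5) = 367.1
  D: 205.9 − 3(25.5) = 129.4
  B: 0 + 1(25.5) = 25.5
  E: 0 + 3(25.5) = 76.5
Total out = 367.1 + 129.4 + 25.5 + 76.5 = 598.5 kmol/h.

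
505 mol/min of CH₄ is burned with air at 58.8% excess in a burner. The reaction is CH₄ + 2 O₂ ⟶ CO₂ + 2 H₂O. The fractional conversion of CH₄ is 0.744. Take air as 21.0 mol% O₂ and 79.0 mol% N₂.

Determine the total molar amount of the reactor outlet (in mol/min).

8140 mol/min

Stoichiometric O₂ = 2 × 505 = 1010 mol/min; O₂ fed = 1010 × 1.588 = 1604 mol/min.
N₂ fed = 1604 × 79/21 = 6034 mol/min.
Fuel reacted = 0.744 × 505 → ξ = 375.7 mol/min.
Outlet (n = n₀ + ν ξ):
  CH₄: 505 − 1(375.7) = 129.3
  O₂: 1604 − 2(375.7) = 852.4
  N₂: 6034 (inert)
  CO₂: 0 + 1(375.7) = 375.7
  H₂O: 0 + 2(375.7) = 751.4
Total out = 129.3 + 852.4 + 6034 + 375.7 + 751.4 = 8143 mol/min.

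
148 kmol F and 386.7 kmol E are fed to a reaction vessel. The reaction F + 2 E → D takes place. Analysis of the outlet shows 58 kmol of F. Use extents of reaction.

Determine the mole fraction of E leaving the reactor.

0.583

For F: n = n₀ − 1ξ → 58 = 148 − 1ξ, giving ξ = 90 kmol.
Outlet amounts (n = n₀ + ν ξ):
  F: 148 − 1(90) = 58
  E: 386.7 − 2(90) = 206.7
  D: 0 + 1(90) = 90
Total out = 354.7 kmol; y_E = 206.7 / 354.7 = 0.5827.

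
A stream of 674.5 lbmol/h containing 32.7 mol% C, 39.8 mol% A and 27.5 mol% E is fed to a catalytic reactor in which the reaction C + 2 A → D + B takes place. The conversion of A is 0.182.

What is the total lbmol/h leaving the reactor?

A reacted = 0.182 × 268.5 = 48.86 lbmol/h; ν_A = −2, so ξ = 48.86/2 = 24.43 lbmol/h.
Outlet amounts (n = n₀ + ν ξ):
  C: 220.6 − 1(24.43) = 196.1
  A: 268.5 − 2(24.43) = 219.6
  D: 0 + 1(24.43) = 24.43
  B: 0 + 1(24.43) = 24.43
  E: 185.5 (inert)
Total out = 196.1 + 219.6 + 24.43 + 24.43 + 185.5 = 650.1 lbmol/h.

650 lbmol/h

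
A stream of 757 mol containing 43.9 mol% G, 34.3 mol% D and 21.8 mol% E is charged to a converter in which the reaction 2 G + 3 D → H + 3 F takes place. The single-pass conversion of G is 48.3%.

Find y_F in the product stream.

G reacted = 0.483 × 332.3 = 160.5 mol; ν_G = −2, so ξ = 160.5/2 = 80.26 mol.
Outlet amounts (n = n₀ + ν ξ):
  G: 332.3 − 2(80.26) = 171.8
  D: 259.7 − 3(80.26) = 18.88
  H: 0 + 1(80.26) = 80.26
  F: 0 + 3(80.26) = 240.8
  E: 165 (inert)
Total out = 676.7 mol; y_F = 240.8 / 676.7 = 0.3558.

0.356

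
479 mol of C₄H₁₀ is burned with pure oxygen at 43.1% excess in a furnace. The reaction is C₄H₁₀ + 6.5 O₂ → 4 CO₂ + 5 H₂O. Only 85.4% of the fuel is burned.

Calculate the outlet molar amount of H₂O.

2050 mol

Stoichiometric O₂ = 6.5 × 479 = 3114 mol; O₂ fed = 3114 × 1.431 = 4455 mol.
Fuel reacted = 0.854 × 479 → ξ = 409.1 mol.
Outlet (n = n₀ + ν ξ):
  C₄H₁₀: 479 − 1(409.1) = 69.93
  O₂: 4455 − 6.5(409.1) = 1796
  CO₂: 0 + 4(409.1) = 1636
  H₂O: 0 + 5(409.1) = 2045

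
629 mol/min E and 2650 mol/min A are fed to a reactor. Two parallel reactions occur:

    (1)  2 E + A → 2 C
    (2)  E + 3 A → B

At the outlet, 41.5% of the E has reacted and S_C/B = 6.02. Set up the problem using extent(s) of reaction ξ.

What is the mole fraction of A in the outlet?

Conversion of E: E consumed = 0.415 × 629 = 261 mol/min = 2ξ₁ + 1ξ₂.
Selectivity: 2ξ₁ / (1ξ₂) = 6.02 → ξ₁ = 3.01 ξ₂.
Substitute: (2·3.01 + 1) ξ₂ = 261 → ξ₂ = 37.18 mol/min, ξ₁ = 111.9 mol/min.
Outlet amounts (n = n₀ + Σ ν·ξ):
  E: 629 − 2(111.9) − 1(37.18) = 368
  A: 2650 − 1(111.9) − 3(37.18) = 2427
  C: 0 + 2(111.9) = 223.9
  B: 0 + 1(37.18) = 37.18
Total out = 3056 mol/min; y_A = 2427 / 3056 = 0.7941.

0.794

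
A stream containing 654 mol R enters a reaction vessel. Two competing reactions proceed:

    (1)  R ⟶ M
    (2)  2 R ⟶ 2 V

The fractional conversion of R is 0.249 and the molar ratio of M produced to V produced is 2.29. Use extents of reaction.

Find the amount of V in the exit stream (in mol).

Conversion of R: R consumed = 0.249 × 654 = 162.8 mol = 1ξ₁ + 2ξ₂.
Selectivity: 1ξ₁ / (2ξ₂) = 2.29 → ξ₁ = 4.58 ξ₂.
Substitute: (1·4.58 + 2) ξ₂ = 162.8 → ξ₂ = 24.75 mol, ξ₁ = 113.3 mol.
Outlet amounts (n = n₀ + Σ ν·ξ):
  R: 654 − 1(113.3) − 2(24.75) = 491.2
  M: 0 + 1(113.3) = 113.3
  V: 0 + 2(24.75) = 49.5

49.5 mol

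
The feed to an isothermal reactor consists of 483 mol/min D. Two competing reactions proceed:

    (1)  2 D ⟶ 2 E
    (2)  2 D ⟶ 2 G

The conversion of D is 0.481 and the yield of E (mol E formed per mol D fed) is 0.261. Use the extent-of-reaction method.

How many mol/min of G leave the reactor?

106 mol/min

Yield of E: 2ξ₁ / 483 = 0.261 → ξ₁ = 63.03 mol/min.
Conversion of D: 2ξ₁ + 2ξ₂ = 0.481 × 483 = 232.3 → ξ₂ = 53.13 mol/min.
Outlet amounts (n = n₀ + Σ ν·ξ):
  D: 483 − 2(63.03) − 2(53.13) = 250.7
  E: 0 + 2(63.03) = 126.1
  G: 0 + 2(53.13) = 106.3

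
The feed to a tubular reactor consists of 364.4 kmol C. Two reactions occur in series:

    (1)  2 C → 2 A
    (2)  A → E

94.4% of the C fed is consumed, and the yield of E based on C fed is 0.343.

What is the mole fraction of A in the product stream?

Conversion of C: C consumed = 2ξ₁ = 0.944 × 364.4 → ξ₁ = 172 kmol.
Yield of E: 1ξ₂ / 364.4 = 0.343 → ξ₂ = 125 kmol.
Outlet amounts (n = n₀ + Σ ν·ξ):
  C: 364.4 − 2(172) = 20.41
  A: 0 + 2(172) − 1(125) = 219
  E: 0 + 1(125) = 125
Total out = 364.4 kmol; y_A = 219 / 364.4 = 0.601.

0.601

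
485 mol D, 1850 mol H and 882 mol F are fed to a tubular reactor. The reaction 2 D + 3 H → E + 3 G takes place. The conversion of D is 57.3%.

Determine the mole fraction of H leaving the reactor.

D reacted = 0.573 × 485 = 277.9 mol; ν_D = −2, so ξ = 277.9/2 = 139 mol.
Outlet amounts (n = n₀ + ν ξ):
  D: 485 − 2(139) = 207.1
  H: 1850 − 3(139) = 1433
  E: 0 + 1(139) = 139
  G: 0 + 3(139) = 416.9
  F: 882 (inert)
Total out = 3078 mol; y_H = 1433 / 3078 = 0.4656.

0.466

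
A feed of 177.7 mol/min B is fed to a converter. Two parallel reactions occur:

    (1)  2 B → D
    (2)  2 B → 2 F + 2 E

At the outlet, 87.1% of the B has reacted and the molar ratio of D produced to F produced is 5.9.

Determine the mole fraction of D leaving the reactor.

0.602

Conversion of B: B consumed = 0.871 × 177.7 = 154.8 mol/min = 2ξ₁ + 2ξ₂.
Selectivity: 1ξ₁ / (2ξ₂) = 5.9 → ξ₁ = 11.8 ξ₂.
Substitute: (2·11.8 + 2) ξ₂ = 154.8 → ξ₂ = 6.046 mol/min, ξ₁ = 71.34 mol/min.
Outlet amounts (n = n₀ + Σ ν·ξ):
  B: 177.7 − 2(71.34) − 2(6.046) = 22.92
  D: 0 + 1(71.34) = 71.34
  F: 0 + 2(6.046) = 12.09
  E: 0 + 2(6.046) = 12.09
Total out = 118.4 mol/min; y_D = 71.34 / 118.4 = 0.6023.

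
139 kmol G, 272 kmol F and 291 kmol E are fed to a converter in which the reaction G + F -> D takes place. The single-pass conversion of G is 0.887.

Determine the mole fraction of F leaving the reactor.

G reacted = 0.887 × 139 = 123.3 kmol; ν_G = −1, so ξ = 123.3/1 = 123.3 kmol.
Outlet amounts (n = n₀ + ν ξ):
  G: 139 − 1(123.3) = 15.71
  F: 272 − 1(123.3) = 148.7
  D: 0 + 1(123.3) = 123.3
  E: 291 (inert)
Total out = 578.7 kmol; y_F = 148.7 / 578.7 = 0.257.

0.257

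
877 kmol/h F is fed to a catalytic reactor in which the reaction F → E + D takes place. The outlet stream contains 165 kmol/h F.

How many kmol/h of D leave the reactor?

For F: n = n₀ − 1ξ → 165 = 877 − 1ξ, giving ξ = 712 kmol/h.
Outlet amounts (n = n₀ + ν ξ):
  F: 877 − 1(712) = 165
  E: 0 + 1(712) = 712
  D: 0 + 1(712) = 712

712 kmol/h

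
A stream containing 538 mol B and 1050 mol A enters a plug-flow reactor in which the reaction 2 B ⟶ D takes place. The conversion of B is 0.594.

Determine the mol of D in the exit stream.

B reacted = 0.594 × 538 = 319.6 mol; ν_B = −2, so ξ = 319.6/2 = 159.8 mol.
Outlet amounts (n = n₀ + ν ξ):
  B: 538 − 2(159.8) = 218.4
  D: 0 + 1(159.8) = 159.8
  A: 1050 (inert)

160 mol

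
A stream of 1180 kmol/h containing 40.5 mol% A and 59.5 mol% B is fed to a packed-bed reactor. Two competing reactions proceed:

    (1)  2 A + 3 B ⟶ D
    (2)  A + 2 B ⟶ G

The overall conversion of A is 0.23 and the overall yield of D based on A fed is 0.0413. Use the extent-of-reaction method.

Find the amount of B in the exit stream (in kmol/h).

502 kmol/h

Yield of D: 1ξ₁ / 477.9 = 0.0413 → ξ₁ = 19.74 kmol/h.
Conversion of A: 2ξ₁ + 1ξ₂ = 0.23 × 477.9 = 109.9 → ξ₂ = 70.44 kmol/h.
Outlet amounts (n = n₀ + Σ ν·ξ):
  A: 477.9 − 2(19.74) − 1(70.44) = 368
  B: 702.1 − 3(19.74) − 2(70.44) = 502
  D: 0 + 1(19.74) = 19.74
  G: 0 + 1(70.44) = 70.44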